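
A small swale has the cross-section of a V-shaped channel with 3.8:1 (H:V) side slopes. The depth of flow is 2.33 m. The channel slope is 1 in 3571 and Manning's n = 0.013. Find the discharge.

For a triangular section with side slope z = 3.8: A = zy² = 3.8×2.33² = 20.63 m²; P = 2y√(1+z²) = 2×2.33×3.929 = 18.31 m.
Hydraulic radius R = A/P = 20.63/18.31 = 1.127 m.
Manning's equation: Q = (1/n) A R^(2/3) S^(1/2) = (1/0.013) × 20.63 × 1.127^(2/3) × 0.00028^(1/2) = 28.8 m³/s.

Q = 28.8 m³/s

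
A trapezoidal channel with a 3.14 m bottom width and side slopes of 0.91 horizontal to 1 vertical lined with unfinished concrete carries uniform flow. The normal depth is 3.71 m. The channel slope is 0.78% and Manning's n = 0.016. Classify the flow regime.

With bottom width b = 3.14 m and side slope z = 0.91: A = (b + zy)y = (3.14 + 0.91×3.71)×3.71 = 24.17 m²; P = b + 2y√(1+z²) = 3.14 + 2×3.71×1.352 = 13.17 m.
Hydraulic radius R = A/P = 24.17/13.17 = 1.835 m.
V = (1/n) R^(2/3) √S = (1/0.016) × 1.835^(2/3) × √0.0078 = 8.274 m/s. Hydraulic depth D_h = A/T = 24.17/9.892 = 2.444 m.
Froude number Fr = V/√(g·D_h) = 8.274/√(9.81×2.444) = 1.69, which is greater than 1, so the flow is supercritical.

supercritical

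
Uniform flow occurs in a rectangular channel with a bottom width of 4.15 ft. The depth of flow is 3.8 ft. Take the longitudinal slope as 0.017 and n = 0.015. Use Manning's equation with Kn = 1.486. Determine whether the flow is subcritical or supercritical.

Flow area A = b·y = 4.15 × 3.8 = 15.77 ft². Wetted perimeter P = b + 2y = 4.15 + 2×3.8 = 11.75 ft.
Hydraulic radius R = A/P = 15.77/11.75 = 1.342 ft.
V = (1.486/n) R^(2/3) √S = (1.486/0.015) × 1.342^(2/3) × √0.017 = 15.72 ft/s. Hydraulic depth D_h = A/T = 15.77/4.15 = 3.8 ft.
Froude number Fr = V/√(g·D_h) = 15.72/√(32.2×3.8) = 1.42, which is greater than 1, so the flow is supercritical.

supercritical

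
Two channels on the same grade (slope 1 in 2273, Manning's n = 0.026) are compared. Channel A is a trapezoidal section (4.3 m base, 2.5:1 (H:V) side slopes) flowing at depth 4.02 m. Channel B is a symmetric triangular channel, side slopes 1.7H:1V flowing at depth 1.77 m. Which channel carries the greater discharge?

channel A

Channel A: With bottom width b = 4.3 m and side slope z = 2.5: A = (b + zy)y = (4.3 + 2.5×4.02)×4.02 = 57.69 m²; P = b + 2y√(1+z²) = 4.3 + 2×4.02×2.693 = 25.95 m. Hydraulic radius R = A/P = 57.69/25.95 = 2.223 m. Q_A = (1/0.026)·57.69·2.223^(2/3)·√0.0004399 = 79.27 m³/s.
Channel B: For a triangular section with side slope z = 1.7: A = zy² = 1.7×1.77² = 5.326 m²; P = 2y√(1+z²) = 2×1.77×1.972 = 6.982 m. Hydraulic radius R = A/P = 5.326/6.982 = 0.7628 m. Q_B = (1/0.026)·5.326·0.7628^(2/3)·√0.0004399 = 3.587 m³/s.
Q_A = 79.27 m³/s vs Q_B = 3.587 m³/s, so channel A carries more.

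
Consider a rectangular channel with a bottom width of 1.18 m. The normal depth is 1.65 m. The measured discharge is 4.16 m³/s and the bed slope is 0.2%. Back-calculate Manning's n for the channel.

Flow area A = b·y = 1.18 × 1.65 = 1.947 m². Wetted perimeter P = b + 2y = 1.18 + 2×1.65 = 4.48 m.
Hydraulic radius R = A/P = 1.947/4.48 = 0.4346 m.
Rearranging Manning's equation: n = (1/Q) A R^(2/3) S^(1/2) = (1/4.16) × 1.947 × 0.4346^(2/3) × √0.002 = 0.012.

n = 0.012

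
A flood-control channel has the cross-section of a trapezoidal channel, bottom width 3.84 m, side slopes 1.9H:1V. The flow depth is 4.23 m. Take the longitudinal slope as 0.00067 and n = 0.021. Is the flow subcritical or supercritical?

With bottom width b = 3.84 m and side slope z = 1.9: A = (b + zy)y = (3.84 + 1.9×4.23)×4.23 = 50.24 m²; P = b + 2y√(1+z²) = 3.84 + 2×4.23×2.147 = 22 m.
Hydraulic radius R = A/P = 50.24/22 = 2.283 m.
V = (1/n) R^(2/3) √S = (1/0.021) × 2.283^(2/3) × √0.00067 = 2.137 m/s. Hydraulic depth D_h = A/T = 50.24/19.91 = 2.523 m.
Froude number Fr = V/√(g·D_h) = 2.137/√(9.81×2.523) = 0.43, which is less than 1, so the flow is subcritical.

subcritical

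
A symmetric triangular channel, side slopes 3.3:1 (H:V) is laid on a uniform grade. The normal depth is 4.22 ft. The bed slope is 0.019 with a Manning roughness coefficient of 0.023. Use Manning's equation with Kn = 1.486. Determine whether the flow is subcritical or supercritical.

supercritical

For a triangular section with side slope z = 3.3: A = zy² = 3.3×4.22² = 58.77 ft²; P = 2y√(1+z²) = 2×4.22×3.448 = 29.1 ft.
Hydraulic radius R = A/P = 58.77/29.1 = 2.019 ft.
V = (1.486/n) R^(2/3) √S = (1.486/0.023) × 2.019^(2/3) × √0.019 = 14.23 ft/s. Hydraulic depth D_h = A/T = 58.77/27.85 = 2.11 ft.
Froude number Fr = V/√(g·D_h) = 14.23/√(32.2×2.11) = 1.73, which is greater than 1, so the flow is supercritical.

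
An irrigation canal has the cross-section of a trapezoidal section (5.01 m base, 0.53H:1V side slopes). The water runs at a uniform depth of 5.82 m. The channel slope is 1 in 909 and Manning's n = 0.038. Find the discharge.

Q = 77.6 m³/s

With bottom width b = 5.01 m and side slope z = 0.53: A = (b + zy)y = (5.01 + 0.53×5.82)×5.82 = 47.11 m²; P = b + 2y√(1+z²) = 5.01 + 2×5.82×1.132 = 18.18 m.
Hydraulic radius R = A/P = 47.11/18.18 = 2.591 m.
Manning's equation: Q = (1/n) A R^(2/3) S^(1/2) = (1/0.038) × 47.11 × 2.591^(2/3) × 0.0011^(1/2) = 77.6 m³/s.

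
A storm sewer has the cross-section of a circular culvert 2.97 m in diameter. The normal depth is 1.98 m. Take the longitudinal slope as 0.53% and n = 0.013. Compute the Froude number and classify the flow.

For a circular section of diameter D = 2.97 m at depth y = 1.98 m, the central angle is θ = 2 arccos(1 − 2y/D) = 3.821 rad. Then A = (D²/8)(θ − sin θ) = 4.906 m² and P = Dθ/2 = 5.675 m.
Hydraulic radius R = A/P = 4.906/5.675 = 0.8646 m.
V = (1/n) R^(2/3) √S = (1/0.013) × 0.8646^(2/3) × √0.0053 = 5.083 m/s. Hydraulic depth D_h = A/T = 4.906/2.8 = 1.752 m.
Froude number Fr = V/√(g·D_h) = 5.083/√(9.81×1.752) = 1.23, which is greater than 1, so the flow is supercritical.

supercritical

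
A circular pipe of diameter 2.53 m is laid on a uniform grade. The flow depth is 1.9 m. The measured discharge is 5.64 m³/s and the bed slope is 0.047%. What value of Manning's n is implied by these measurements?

n = 0.013

For a circular section of diameter D = 2.53 m at depth y = 1.9 m, the central angle is θ = 2 arccos(1 − 2y/D) = 4.193 rad. Then A = (D²/8)(θ − sin θ) = 4.05 m² and P = Dθ/2 = 5.305 m.
Hydraulic radius R = A/P = 4.05/5.305 = 0.7635 m.
Rearranging Manning's equation: n = (1/Q) A R^(2/3) S^(1/2) = (1/5.64) × 4.05 × 0.7635^(2/3) × √0.00047 = 0.013.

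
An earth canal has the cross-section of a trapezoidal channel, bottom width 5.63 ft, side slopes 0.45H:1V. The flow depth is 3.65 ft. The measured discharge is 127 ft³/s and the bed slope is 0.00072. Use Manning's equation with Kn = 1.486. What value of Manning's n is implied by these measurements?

n = 0.013

With bottom width b = 5.63 ft and side slope z = 0.45: A = (b + zy)y = (5.63 + 0.45×3.65)×3.65 = 26.54 ft²; P = b + 2y√(1+z²) = 5.63 + 2×3.65×1.097 = 13.64 ft.
Hydraulic radius R = A/P = 26.54/13.64 = 1.947 ft.
Rearranging Manning's equation: n = (1.486/Q) A R^(2/3) S^(1/2) = (1.486/127) × 26.54 × 1.947^(2/3) × √0.00072 = 0.013.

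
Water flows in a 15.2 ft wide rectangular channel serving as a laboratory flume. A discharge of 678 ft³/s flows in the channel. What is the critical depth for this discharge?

For a rectangular channel, critical depth y_c = (q²/g)^(1/3) where q = Q/b = 678/15.2 = 44.61 ft²/s.
So y_c = (44.61²/32.2)^(1/3) = 3.95 ft.

y_c = 3.95 ft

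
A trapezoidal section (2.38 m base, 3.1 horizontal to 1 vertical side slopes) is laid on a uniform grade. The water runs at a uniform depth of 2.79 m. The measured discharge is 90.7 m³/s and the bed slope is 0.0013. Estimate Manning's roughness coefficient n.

With bottom width b = 2.38 m and side slope z = 3.1: A = (b + zy)y = (2.38 + 3.1×2.79)×2.79 = 30.77 m²; P = b + 2y√(1+z²) = 2.38 + 2×2.79×3.257 = 20.56 m.
Hydraulic radius R = A/P = 30.77/20.56 = 1.497 m.
Rearranging Manning's equation: n = (1/Q) A R^(2/3) S^(1/2) = (1/90.7) × 30.77 × 1.497^(2/3) × √0.0013 = 0.016.

n = 0.016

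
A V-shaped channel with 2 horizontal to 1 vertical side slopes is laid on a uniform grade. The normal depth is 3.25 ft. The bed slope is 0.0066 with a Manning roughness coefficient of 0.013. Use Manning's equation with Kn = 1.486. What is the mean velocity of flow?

For a triangular section with side slope z = 2: A = zy² = 2×3.25² = 21.12 ft²; P = 2y√(1+z²) = 2×3.25×2.236 = 14.53 ft.
Hydraulic radius R = A/P = 21.12/14.53 = 1.453 ft.
From Manning's equation, V = (1.486/n) R^(2/3) S^(1/2) = (1.486/0.013) × 1.453^(2/3) × 0.0066^(1/2) = 11.9 ft/s.

V = 11.9 ft/s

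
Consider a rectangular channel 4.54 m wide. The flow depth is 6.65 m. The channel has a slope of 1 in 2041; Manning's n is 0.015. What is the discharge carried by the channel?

Q = 63.3 m³/s

Flow area A = b·y = 4.54 × 6.65 = 30.19 m². Wetted perimeter P = b + 2y = 4.54 + 2×6.65 = 17.84 m.
Hydraulic radius R = A/P = 30.19/17.84 = 1.692 m.
Manning's equation: Q = (1/n) A R^(2/3) S^(1/2) = (1/0.015) × 30.19 × 1.692^(2/3) × 0.00049^(1/2) = 63.3 m³/s.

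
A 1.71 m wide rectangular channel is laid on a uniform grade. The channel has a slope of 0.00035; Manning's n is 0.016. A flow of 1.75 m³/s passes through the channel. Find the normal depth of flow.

y_n = 1.35 m

Manning's equation rearranged: A R^(2/3) = nQ / (1·√S) = 0.016 × 1.75 / (√0.00035) = 1.497.
At y = 1.2 m: A R^(2/3) = 1.291 — low.
At y = 1.5 m: A R^(2/3) = 1.711 — high.
At y = 1.35 m: A R^(2/3) = 1.499 — ≈ 1.497.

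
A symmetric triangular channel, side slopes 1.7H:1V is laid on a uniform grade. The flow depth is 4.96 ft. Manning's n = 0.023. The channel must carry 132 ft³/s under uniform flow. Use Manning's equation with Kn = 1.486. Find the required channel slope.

For a triangular section with side slope z = 1.7: A = zy² = 1.7×4.96² = 41.82 ft²; P = 2y√(1+z²) = 2×4.96×1.972 = 19.57 ft.
Hydraulic radius R = A/P = 41.82/19.57 = 2.138 ft.
From Manning's equation, S = [nQ / (1.486 A R^(2/3))]² = [0.023 × 132 / (1.486 × 41.82 × 2.138^(2/3))]² = 0.000867.

S = 0.000867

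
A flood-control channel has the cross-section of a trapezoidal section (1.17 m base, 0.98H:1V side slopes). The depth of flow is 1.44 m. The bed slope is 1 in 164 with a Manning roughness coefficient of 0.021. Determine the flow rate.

With bottom width b = 1.17 m and side slope z = 0.98: A = (b + zy)y = (1.17 + 0.98×1.44)×1.44 = 3.717 m²; P = b + 2y√(1+z²) = 1.17 + 2×1.44×1.4 = 5.202 m.
Hydraulic radius R = A/P = 3.717/5.202 = 0.7145 m.
Manning's equation: Q = (1/n) A R^(2/3) S^(1/2) = (1/0.021) × 3.717 × 0.7145^(2/3) × 0.006098^(1/2) = 11 m³/s.

Q = 11 m³/s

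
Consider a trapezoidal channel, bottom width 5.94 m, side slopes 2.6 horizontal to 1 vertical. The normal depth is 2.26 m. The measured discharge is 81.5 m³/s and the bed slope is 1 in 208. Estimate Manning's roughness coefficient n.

n = 0.029

With bottom width b = 5.94 m and side slope z = 2.6: A = (b + zy)y = (5.94 + 2.6×2.26)×2.26 = 26.7 m²; P = b + 2y√(1+z²) = 5.94 + 2×2.26×2.786 = 18.53 m.
Hydraulic radius R = A/P = 26.7/18.53 = 1.441 m.
Rearranging Manning's equation: n = (1/Q) A R^(2/3) S^(1/2) = (1/81.5) × 26.7 × 1.441^(2/3) × √0.004808 = 0.029.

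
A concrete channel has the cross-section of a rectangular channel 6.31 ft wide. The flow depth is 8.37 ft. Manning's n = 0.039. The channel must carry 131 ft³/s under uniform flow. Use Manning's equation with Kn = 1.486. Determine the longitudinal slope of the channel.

Flow area A = b·y = 6.31 × 8.37 = 52.81 ft². Wetted perimeter P = b + 2y = 6.31 + 2×8.37 = 23.05 ft.
Hydraulic radius R = A/P = 52.81/23.05 = 2.291 ft.
From Manning's equation, S = [nQ / (1.486 A R^(2/3))]² = [0.039 × 131 / (1.486 × 52.81 × 2.291^(2/3))]² = 0.0014.

S = 0.0014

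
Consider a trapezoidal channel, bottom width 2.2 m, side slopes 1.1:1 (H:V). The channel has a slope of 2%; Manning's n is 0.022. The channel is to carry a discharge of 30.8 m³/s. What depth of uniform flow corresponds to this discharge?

Manning's equation rearranged: A R^(2/3) = nQ / (1·√S) = 0.022 × 30.8 / (√0.02) = 4.791.
At y = 1.57 m: A R^(2/3) = 5.737 — over.
At y = 1.11 m: A R^(2/3) = 2.966 — short.
At y = 1.43 m: A R^(2/3) = 4.789 — close enough.

y_n = 1.43 m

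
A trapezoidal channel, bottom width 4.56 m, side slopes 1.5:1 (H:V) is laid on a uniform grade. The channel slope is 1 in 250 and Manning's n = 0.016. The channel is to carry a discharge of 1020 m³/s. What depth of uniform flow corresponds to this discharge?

y_n = 7.17 m

Manning's equation rearranged: A R^(2/3) = nQ / (1·√S) = 0.016 × 1020 / (√0.004) = 258.
At y = 5.61 m: A R^(2/3) = 149.3 — too small.
At y = 9.14 m: A R^(2/3) = 451.9 — too large.
At y = 7.17 m: A R^(2/3) = 258.4 — matches.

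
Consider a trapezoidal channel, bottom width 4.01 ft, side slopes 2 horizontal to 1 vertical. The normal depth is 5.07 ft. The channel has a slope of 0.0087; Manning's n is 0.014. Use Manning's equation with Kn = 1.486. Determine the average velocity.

V = 19.1 ft/s

With bottom width b = 4.01 ft and side slope z = 2: A = (b + zy)y = (4.01 + 2×5.07)×5.07 = 71.74 ft²; P = b + 2y√(1+z²) = 4.01 + 2×5.07×2.236 = 26.68 ft.
Hydraulic radius R = A/P = 71.74/26.68 = 2.689 ft.
From Manning's equation, V = (1.486/n) R^(2/3) S^(1/2) = (1.486/0.014) × 2.689^(2/3) × 0.0087^(1/2) = 19.1 ft/s.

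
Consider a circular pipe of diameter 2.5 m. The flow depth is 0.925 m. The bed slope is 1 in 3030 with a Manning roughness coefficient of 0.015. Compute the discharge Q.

Q = 1.27 m³/s

For a circular section of diameter D = 2.5 m at depth y = 0.925 m, the central angle is θ = 2 arccos(1 − 2y/D) = 2.616 rad. Then A = (D²/8)(θ − sin θ) = 1.651 m² and P = Dθ/2 = 3.269 m.
Hydraulic radius R = A/P = 1.651/3.269 = 0.505 m.
Manning's equation: Q = (1/n) A R^(2/3) S^(1/2) = (1/0.015) × 1.651 × 0.505^(2/3) × 0.00033^(1/2) = 1.27 m³/s.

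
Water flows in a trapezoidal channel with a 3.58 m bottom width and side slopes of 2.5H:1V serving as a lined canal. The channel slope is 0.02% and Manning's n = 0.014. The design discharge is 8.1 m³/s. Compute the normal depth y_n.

Manning's equation rearranged: A R^(2/3) = nQ / (1·√S) = 0.014 × 8.1 / (√0.0002) = 8.019.
Try y = 1.58 m: A R^(2/3) = 11.77 — high.
Try y = 1.11 m: A R^(2/3) = 5.761 — low.
Try y = 1.31 m: A R^(2/3) = 8.023 — ≈ 8.019.

y_n = 1.31 m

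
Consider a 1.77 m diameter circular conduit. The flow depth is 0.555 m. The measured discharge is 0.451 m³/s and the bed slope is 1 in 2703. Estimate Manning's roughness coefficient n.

For a circular section of diameter D = 1.77 m at depth y = 0.555 m, the central angle is θ = 2 arccos(1 − 2y/D) = 2.377 rad. Then A = (D²/8)(θ − sin θ) = 0.66 m² and P = Dθ/2 = 2.104 m.
Hydraulic radius R = A/P = 0.66/2.104 = 0.3137 m.
Rearranging Manning's equation: n = (1/Q) A R^(2/3) S^(1/2) = (1/0.451) × 0.66 × 0.3137^(2/3) × √0.00037 = 0.013.

n = 0.013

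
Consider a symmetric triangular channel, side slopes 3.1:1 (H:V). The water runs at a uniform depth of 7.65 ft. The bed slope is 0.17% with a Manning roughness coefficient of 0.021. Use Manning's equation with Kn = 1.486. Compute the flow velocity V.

V = 6.9 ft/s

For a triangular section with side slope z = 3.1: A = zy² = 3.1×7.65² = 181.4 ft²; P = 2y√(1+z²) = 2×7.65×3.257 = 49.84 ft.
Hydraulic radius R = A/P = 181.4/49.84 = 3.64 ft.
From Manning's equation, V = (1.486/n) R^(2/3) S^(1/2) = (1.486/0.021) × 3.64^(2/3) × 0.0017^(1/2) = 6.9 ft/s.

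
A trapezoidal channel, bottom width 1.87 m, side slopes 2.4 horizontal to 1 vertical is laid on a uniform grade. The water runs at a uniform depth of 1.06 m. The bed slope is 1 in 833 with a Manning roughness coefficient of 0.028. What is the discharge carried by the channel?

Q = 4.27 m³/s

With bottom width b = 1.87 m and side slope z = 2.4: A = (b + zy)y = (1.87 + 2.4×1.06)×1.06 = 4.679 m²; P = b + 2y√(1+z²) = 1.87 + 2×1.06×2.6 = 7.382 m.
Hydraulic radius R = A/P = 4.679/7.382 = 0.6338 m.
Manning's equation: Q = (1/n) A R^(2/3) S^(1/2) = (1/0.028) × 4.679 × 0.6338^(2/3) × 0.0012^(1/2) = 4.27 m³/s.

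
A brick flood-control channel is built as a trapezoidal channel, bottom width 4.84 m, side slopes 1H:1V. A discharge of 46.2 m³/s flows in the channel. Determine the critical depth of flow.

y_c = 1.84 m

At critical depth, Q² T / (g A³) = 1, i.e. A³/T = Q²/g = 46.2²/9.81 = 217.6.
At y = 1.3 m: A³/T = 68.35 — short.
At y = 1.84 m: A³/T = 217.9 — ≈ 217.6.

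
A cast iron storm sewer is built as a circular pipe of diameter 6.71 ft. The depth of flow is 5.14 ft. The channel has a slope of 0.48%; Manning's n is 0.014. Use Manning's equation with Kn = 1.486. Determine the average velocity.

For a circular section of diameter D = 6.71 ft at depth y = 5.14 ft, the central angle is θ = 2 arccos(1 − 2y/D) = 4.264 rad. Then A = (D²/8)(θ − sin θ) = 29.07 ft² and P = Dθ/2 = 14.3 ft.
Hydraulic radius R = A/P = 29.07/14.3 = 2.032 ft.
From Manning's equation, V = (1.486/n) R^(2/3) S^(1/2) = (1.486/0.014) × 2.032^(2/3) × 0.0048^(1/2) = 11.8 ft/s.

V = 11.8 ft/s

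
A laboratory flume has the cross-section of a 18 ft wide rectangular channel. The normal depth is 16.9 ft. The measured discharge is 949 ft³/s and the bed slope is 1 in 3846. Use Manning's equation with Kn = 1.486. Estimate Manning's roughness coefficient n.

n = 0.025

Flow area A = b·y = 18 × 16.9 = 304.2 ft². Wetted perimeter P = b + 2y = 18 + 2×16.9 = 51.8 ft.
Hydraulic radius R = A/P = 304.2/51.8 = 5.873 ft.
Rearranging Manning's equation: n = (1.486/Q) A R^(2/3) S^(1/2) = (1.486/949) × 304.2 × 5.873^(2/3) × √0.00026 = 0.025.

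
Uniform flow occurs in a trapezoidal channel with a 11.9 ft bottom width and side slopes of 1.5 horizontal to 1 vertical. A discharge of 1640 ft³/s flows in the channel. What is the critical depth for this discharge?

y_c = 6.4 ft

At critical depth, Q² T / (g A³) = 1, i.e. A³/T = Q²/g = 1640²/32.2 = 83530.
Trying y = 8.18 ft: A³/T = 212100 — high.
Trying y = 4.81 ft: A³/T = 29520 — low.
Trying y = 6.4 ft: A³/T = 83770 — close enough.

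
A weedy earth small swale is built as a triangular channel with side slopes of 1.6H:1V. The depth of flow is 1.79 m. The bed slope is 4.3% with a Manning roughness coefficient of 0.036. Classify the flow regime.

supercritical

For a triangular section with side slope z = 1.6: A = zy² = 1.6×1.79² = 5.127 m²; P = 2y√(1+z²) = 2×1.79×1.887 = 6.755 m.
Hydraulic radius R = A/P = 5.127/6.755 = 0.759 m.
V = (1/n) R^(2/3) √S = (1/0.036) × 0.759^(2/3) × √0.043 = 4.793 m/s. Hydraulic depth D_h = A/T = 5.127/5.728 = 0.895 m.
Froude number Fr = V/√(g·D_h) = 4.793/√(9.81×0.895) = 1.62, which is greater than 1, so the flow is supercritical.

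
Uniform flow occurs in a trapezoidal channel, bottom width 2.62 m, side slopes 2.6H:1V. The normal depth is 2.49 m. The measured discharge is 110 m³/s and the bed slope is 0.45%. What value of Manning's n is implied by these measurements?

n = 0.0171

With bottom width b = 2.62 m and side slope z = 2.6: A = (b + zy)y = (2.62 + 2.6×2.49)×2.49 = 22.64 m²; P = b + 2y√(1+z²) = 2.62 + 2×2.49×2.786 = 16.49 m.
Hydraulic radius R = A/P = 22.64/16.49 = 1.373 m.
Rearranging Manning's equation: n = (1/Q) A R^(2/3) S^(1/2) = (1/110) × 22.64 × 1.373^(2/3) × √0.0045 = 0.0171.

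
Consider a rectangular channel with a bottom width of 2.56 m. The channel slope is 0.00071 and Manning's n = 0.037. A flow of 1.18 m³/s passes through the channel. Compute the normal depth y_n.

Manning's equation rearranged: A R^(2/3) = nQ / (1·√S) = 0.037 × 1.18 / (√0.00071) = 1.639.
Trying y = 0.753 m: A R^(2/3) = 1.172 — too small.
Trying y = 1.18 m: A R^(2/3) = 2.182 — too large.
Trying y = 0.956 m: A R^(2/3) = 1.637 — ≈ 1.639.

y_n = 0.956 m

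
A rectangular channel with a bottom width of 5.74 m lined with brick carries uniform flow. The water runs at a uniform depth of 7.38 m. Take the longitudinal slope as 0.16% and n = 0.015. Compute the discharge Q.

Q = 183 m³/s

Flow area A = b·y = 5.74 × 7.38 = 42.36 m². Wetted perimeter P = b + 2y = 5.74 + 2×7.38 = 20.5 m.
Hydraulic radius R = A/P = 42.36/20.5 = 2.066 m.
Manning's equation: Q = (1/n) A R^(2/3) S^(1/2) = (1/0.015) × 42.36 × 2.066^(2/3) × 0.0016^(1/2) = 183 m³/s.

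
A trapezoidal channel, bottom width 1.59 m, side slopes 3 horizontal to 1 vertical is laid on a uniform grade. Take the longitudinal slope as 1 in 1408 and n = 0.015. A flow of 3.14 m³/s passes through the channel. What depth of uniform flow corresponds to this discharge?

y_n = 0.763 m

Manning's equation rearranged: A R^(2/3) = nQ / (1·√S) = 0.015 × 3.14 / (√0.0007102) = 1.767.
Trying y = 0.932 m: A R^(2/3) = 2.731 — high.
Trying y = 0.581 m: A R^(2/3) = 0.9941 — low.
Trying y = 0.763 m: A R^(2/3) = 1.767 — ≈ 1.767.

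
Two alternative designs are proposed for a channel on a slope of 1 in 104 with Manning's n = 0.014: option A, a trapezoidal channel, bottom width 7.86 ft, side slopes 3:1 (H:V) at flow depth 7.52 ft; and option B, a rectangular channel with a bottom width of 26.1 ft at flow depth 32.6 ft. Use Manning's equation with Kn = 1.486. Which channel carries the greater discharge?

channel B

Channel A: With bottom width b = 7.86 ft and side slope z = 3: A = (b + zy)y = (7.86 + 3×7.52)×7.52 = 228.8 ft²; P = b + 2y√(1+z²) = 7.86 + 2×7.52×3.162 = 55.42 ft. Hydraulic radius R = A/P = 228.8/55.42 = 4.128 ft. Q_A = (1.486/0.014)·228.8·4.128^(2/3)·√0.009615 = 6127 ft³/s.
Channel B: Flow area A = b·y = 26.1 × 32.6 = 850.9 ft². Wetted perimeter P = b + 2y = 26.1 + 2×32.6 = 91.3 ft. Hydraulic radius R = A/P = 850.9/91.3 = 9.319 ft. Q_B = (1.486/0.014)·850.9·9.319^(2/3)·√0.009615 = 39220 ft³/s.
Q_A = 6127 ft³/s vs Q_B = 39220 ft³/s, so channel B carries more.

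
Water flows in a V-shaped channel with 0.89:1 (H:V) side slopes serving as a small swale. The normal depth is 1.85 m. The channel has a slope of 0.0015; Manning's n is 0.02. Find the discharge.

Q = 4.27 m³/s

For a triangular section with side slope z = 0.89: A = zy² = 0.89×1.85² = 3.046 m²; P = 2y√(1+z²) = 2×1.85×1.339 = 4.953 m.
Hydraulic radius R = A/P = 3.046/4.953 = 0.615 m.
Manning's equation: Q = (1/n) A R^(2/3) S^(1/2) = (1/0.02) × 3.046 × 0.615^(2/3) × 0.0015^(1/2) = 4.27 m³/s.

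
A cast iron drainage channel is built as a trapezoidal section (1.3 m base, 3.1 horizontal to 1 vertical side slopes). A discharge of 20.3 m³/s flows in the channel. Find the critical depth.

At critical depth, Q² T / (g A³) = 1, i.e. A³/T = Q²/g = 20.3²/9.81 = 42.01.
Trying y = 1.01 m: A³/T = 11.85 — too small.
Trying y = 1.55 m: A³/T = 77.67 — too large.
Trying y = 1.35 m: A³/T = 41.99 — matches.

y_c = 1.35 m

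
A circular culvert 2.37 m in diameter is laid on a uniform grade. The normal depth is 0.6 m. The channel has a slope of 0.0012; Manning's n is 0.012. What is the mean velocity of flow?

For a circular section of diameter D = 2.37 m at depth y = 0.6 m, the central angle is θ = 2 arccos(1 − 2y/D) = 2.109 rad. Then A = (D²/8)(θ − sin θ) = 0.8779 m² and P = Dθ/2 = 2.499 m.
Hydraulic radius R = A/P = 0.8779/2.499 = 0.3513 m.
From Manning's equation, V = (1/n) R^(2/3) S^(1/2) = (1/0.012) × 0.3513^(2/3) × 0.0012^(1/2) = 1.44 m/s.

V = 1.44 m/s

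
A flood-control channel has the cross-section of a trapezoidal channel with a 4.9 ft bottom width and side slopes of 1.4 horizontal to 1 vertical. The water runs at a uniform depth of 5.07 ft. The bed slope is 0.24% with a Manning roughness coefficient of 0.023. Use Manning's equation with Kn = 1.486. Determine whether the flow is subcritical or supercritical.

With bottom width b = 4.9 ft and side slope z = 1.4: A = (b + zy)y = (4.9 + 1.4×5.07)×5.07 = 60.83 ft²; P = b + 2y√(1+z²) = 4.9 + 2×5.07×1.72 = 22.35 ft.
Hydraulic radius R = A/P = 60.83/22.35 = 2.722 ft.
V = (1.486/n) R^(2/3) √S = (1.486/0.023) × 2.722^(2/3) × √0.0024 = 6.171 ft/s. Hydraulic depth D_h = A/T = 60.83/19.1 = 3.185 ft.
Froude number Fr = V/√(g·D_h) = 6.171/√(32.2×3.185) = 0.609, which is less than 1, so the flow is subcritical.

subcritical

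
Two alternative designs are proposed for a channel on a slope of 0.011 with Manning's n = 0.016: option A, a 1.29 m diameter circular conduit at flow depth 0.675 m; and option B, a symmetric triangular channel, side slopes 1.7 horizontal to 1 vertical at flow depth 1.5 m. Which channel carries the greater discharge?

Channel A: For a circular section of diameter D = 1.29 m at depth y = 0.675 m, the central angle is θ = 2 arccos(1 − 2y/D) = 3.235 rad. Then A = (D²/8)(θ − sin θ) = 0.6922 m² and P = Dθ/2 = 2.086 m. Hydraulic radius R = A/P = 0.6922/2.086 = 0.3318 m. Q_A = (1/0.016)·0.6922·0.3318^(2/3)·√0.011 = 2.174 m³/s.
Channel B: For a triangular section with side slope z = 1.7: A = zy² = 1.7×1.5² = 3.825 m²; P = 2y√(1+z²) = 2×1.5×1.972 = 5.917 m. Hydraulic radius R = A/P = 3.825/5.917 = 0.6465 m. Q_B = (1/0.016)·3.825·0.6465^(2/3)·√0.011 = 18.75 m³/s.
Q_A = 2.174 m³/s vs Q_B = 18.75 m³/s, so channel B carries more.

channel B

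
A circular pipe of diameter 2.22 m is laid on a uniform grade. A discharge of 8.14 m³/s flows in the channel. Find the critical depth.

y_c = 1.34 m

At critical depth, Q² T / (g A³) = 1, i.e. A³/T = Q²/g = 8.14²/9.81 = 6.754.
At y = 0.951 m: A³/T = 1.808 — too small.
At y = 1.53 m: A³/T = 11.21 — too large.
At y = 1.34 m: A³/T = 6.708 — close enough.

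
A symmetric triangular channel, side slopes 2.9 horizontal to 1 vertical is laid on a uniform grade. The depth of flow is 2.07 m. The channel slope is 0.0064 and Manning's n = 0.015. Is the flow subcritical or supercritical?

For a triangular section with side slope z = 2.9: A = zy² = 2.9×2.07² = 12.43 m²; P = 2y√(1+z²) = 2×2.07×3.068 = 12.7 m.
Hydraulic radius R = A/P = 12.43/12.7 = 0.9785 m.
V = (1/n) R^(2/3) √S = (1/0.015) × 0.9785^(2/3) × √0.0064 = 5.256 m/s. Hydraulic depth D_h = A/T = 12.43/12.01 = 1.035 m.
Froude number Fr = V/√(g·D_h) = 5.256/√(9.81×1.035) = 1.65, which is greater than 1, so the flow is supercritical.

supercritical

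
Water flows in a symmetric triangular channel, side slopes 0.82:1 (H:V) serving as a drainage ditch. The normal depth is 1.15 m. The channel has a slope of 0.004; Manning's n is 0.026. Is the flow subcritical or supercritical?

For a triangular section with side slope z = 0.82: A = zy² = 0.82×1.15² = 1.084 m²; P = 2y√(1+z²) = 2×1.15×1.293 = 2.974 m.
Hydraulic radius R = A/P = 1.084/2.974 = 0.3646 m.
V = (1/n) R^(2/3) √S = (1/0.026) × 0.3646^(2/3) × √0.004 = 1.241 m/s. Hydraulic depth D_h = A/T = 1.084/1.886 = 0.575 m.
Froude number Fr = V/√(g·D_h) = 1.241/√(9.81×0.575) = 0.523, which is less than 1, so the flow is subcritical.

subcritical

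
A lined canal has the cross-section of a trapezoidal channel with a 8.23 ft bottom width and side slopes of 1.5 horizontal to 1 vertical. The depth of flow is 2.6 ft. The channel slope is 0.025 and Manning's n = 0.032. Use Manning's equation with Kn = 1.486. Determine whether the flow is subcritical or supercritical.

supercritical

With bottom width b = 8.23 ft and side slope z = 1.5: A = (b + zy)y = (8.23 + 1.5×2.6)×2.6 = 31.54 ft²; P = b + 2y√(1+z²) = 8.23 + 2×2.6×1.803 = 17.6 ft.
Hydraulic radius R = A/P = 31.54/17.6 = 1.791 ft.
V = (1.486/n) R^(2/3) √S = (1.486/0.032) × 1.791^(2/3) × √0.025 = 10.83 ft/s. Hydraulic depth D_h = A/T = 31.54/16.03 = 1.967 ft.
Froude number Fr = V/√(g·D_h) = 10.83/√(32.2×1.967) = 1.36, which is greater than 1, so the flow is supercritical.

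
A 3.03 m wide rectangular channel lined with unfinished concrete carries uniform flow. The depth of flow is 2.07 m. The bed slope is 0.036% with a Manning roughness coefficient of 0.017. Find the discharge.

Q = 6.4 m³/s

Flow area A = b·y = 3.03 × 2.07 = 6.272 m². Wetted perimeter P = b + 2y = 3.03 + 2×2.07 = 7.17 m.
Hydraulic radius R = A/P = 6.272/7.17 = 0.8748 m.
Manning's equation: Q = (1/n) A R^(2/3) S^(1/2) = (1/0.017) × 6.272 × 0.8748^(2/3) × 0.00036^(1/2) = 6.4 m³/s.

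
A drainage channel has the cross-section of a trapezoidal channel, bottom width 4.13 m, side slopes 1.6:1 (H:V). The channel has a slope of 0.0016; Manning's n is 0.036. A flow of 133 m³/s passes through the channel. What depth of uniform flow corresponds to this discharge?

Manning's equation rearranged: A R^(2/3) = nQ / (1·√S) = 0.036 × 133 / (√0.0016) = 119.7.
Trying y = 4.33 m: A R^(2/3) = 84.37 — short.
Trying y = 5.87 m: A R^(2/3) = 165.8 — over.
Trying y = 5.08 m: A R^(2/3) = 119.9 — matches.

y_n = 5.08 m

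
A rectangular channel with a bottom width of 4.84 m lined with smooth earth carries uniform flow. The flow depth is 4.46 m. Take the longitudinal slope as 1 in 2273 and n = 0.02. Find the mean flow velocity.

V = 1.42 m/s

Flow area A = b·y = 4.84 × 4.46 = 21.59 m². Wetted perimeter P = b + 2y = 4.84 + 2×4.46 = 13.76 m.
Hydraulic radius R = A/P = 21.59/13.76 = 1.569 m.
From Manning's equation, V = (1/n) R^(2/3) S^(1/2) = (1/0.02) × 1.569^(2/3) × 0.0004399^(1/2) = 1.42 m/s.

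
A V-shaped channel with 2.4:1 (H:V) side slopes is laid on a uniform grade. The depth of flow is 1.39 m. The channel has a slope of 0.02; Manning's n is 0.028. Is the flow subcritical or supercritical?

supercritical

For a triangular section with side slope z = 2.4: A = zy² = 2.4×1.39² = 4.637 m²; P = 2y√(1+z²) = 2×1.39×2.6 = 7.228 m.
Hydraulic radius R = A/P = 4.637/7.228 = 0.6415 m.
V = (1/n) R^(2/3) √S = (1/0.028) × 0.6415^(2/3) × √0.02 = 3.757 m/s. Hydraulic depth D_h = A/T = 4.637/6.672 = 0.695 m.
Froude number Fr = V/√(g·D_h) = 3.757/√(9.81×0.695) = 1.44, which is greater than 1, so the flow is supercritical.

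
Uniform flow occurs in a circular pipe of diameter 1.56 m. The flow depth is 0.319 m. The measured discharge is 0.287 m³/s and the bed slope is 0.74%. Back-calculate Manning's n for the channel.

n = 0.028

For a circular section of diameter D = 1.56 m at depth y = 0.319 m, the central angle is θ = 2 arccos(1 − 2y/D) = 1.877 rad. Then A = (D²/8)(θ − sin θ) = 0.2809 m² and P = Dθ/2 = 1.464 m.
Hydraulic radius R = A/P = 0.2809/1.464 = 0.1919 m.
Rearranging Manning's equation: n = (1/Q) A R^(2/3) S^(1/2) = (1/0.287) × 0.2809 × 0.1919^(2/3) × √0.0074 = 0.028.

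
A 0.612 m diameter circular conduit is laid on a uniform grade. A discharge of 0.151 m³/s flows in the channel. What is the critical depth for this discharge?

At critical depth, Q² T / (g A³) = 1, i.e. A³/T = Q²/g = 0.151²/9.81 = 0.002324.
Try y = 0.315 m: A³/T = 0.005808 — high.
Try y = 0.195 m: A³/T = 0.0009206 — low.
Try y = 0.248 m: A³/T = 0.002326 — ≈ 0.002324.

y_c = 0.248 m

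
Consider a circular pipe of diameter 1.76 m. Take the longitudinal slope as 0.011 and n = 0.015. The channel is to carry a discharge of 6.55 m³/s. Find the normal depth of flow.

y_n = 1.05 m

Manning's equation rearranged: A R^(2/3) = nQ / (1·√S) = 0.015 × 6.55 / (√0.011) = 0.9368.
Try y = 1.15 m: A R^(2/3) = 1.073 — high.
Try y = 0.806 m: A R^(2/3) = 0.6046 — low.
Try y = 1.05 m: A R^(2/3) = 0.9373 — matches.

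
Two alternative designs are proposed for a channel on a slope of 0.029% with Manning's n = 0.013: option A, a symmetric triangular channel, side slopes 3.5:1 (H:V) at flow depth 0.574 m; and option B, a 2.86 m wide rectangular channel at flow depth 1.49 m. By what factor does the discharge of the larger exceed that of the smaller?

7.07

Channel A: For a triangular section with side slope z = 3.5: A = zy² = 3.5×0.574² = 1.153 m²; P = 2y√(1+z²) = 2×0.574×3.64 = 4.179 m. Hydraulic radius R = A/P = 1.153/4.179 = 0.276 m. Q_A = (1/0.013)·1.153·0.276^(2/3)·√0.00029 = 0.6403 m³/s.
Channel B: Flow area A = b·y = 2.86 × 1.49 = 4.261 m². Wetted perimeter P = b + 2y = 2.86 + 2×1.49 = 5.84 m. Hydraulic radius R = A/P = 4.261/5.84 = 0.7297 m. Q_B = (1/0.013)·4.261·0.7297^(2/3)·√0.00029 = 4.524 m³/s.
The larger discharge is 4.524 m³/s and the smaller is 0.6403 m³/s; the ratio is 7.07.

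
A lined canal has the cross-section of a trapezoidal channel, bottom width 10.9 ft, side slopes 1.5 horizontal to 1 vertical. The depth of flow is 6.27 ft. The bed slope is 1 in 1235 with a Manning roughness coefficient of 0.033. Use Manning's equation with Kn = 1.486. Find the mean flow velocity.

V = 3.12 ft/s

With bottom width b = 10.9 ft and side slope z = 1.5: A = (b + zy)y = (10.9 + 1.5×6.27)×6.27 = 127.3 ft²; P = b + 2y√(1+z²) = 10.9 + 2×6.27×1.803 = 33.51 ft.
Hydraulic radius R = A/P = 127.3/33.51 = 3.8 ft.
From Manning's equation, V = (1.486/n) R^(2/3) S^(1/2) = (1.486/0.033) × 3.8^(2/3) × 0.0008097^(1/2) = 3.12 ft/s.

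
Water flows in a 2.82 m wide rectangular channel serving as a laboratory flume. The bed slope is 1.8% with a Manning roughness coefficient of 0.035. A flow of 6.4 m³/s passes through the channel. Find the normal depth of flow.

y_n = 0.888 m

Manning's equation rearranged: A R^(2/3) = nQ / (1·√S) = 0.035 × 6.4 / (√0.018) = 1.67.
Try y = 1.1 m: A R^(2/3) = 2.25 — too large.
Try y = 0.888 m: A R^(2/3) = 1.671 — matches.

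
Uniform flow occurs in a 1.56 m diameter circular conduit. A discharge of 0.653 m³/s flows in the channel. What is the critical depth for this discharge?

At critical depth, Q² T / (g A³) = 1, i.e. A³/T = Q²/g = 0.653²/9.81 = 0.04347.
Try y = 0.476 m: A³/T = 0.08378 — over.
Try y = 0.359 m: A³/T = 0.02796 — short.
Try y = 0.402 m: A³/T = 0.04346 — matches.

y_c = 0.402 m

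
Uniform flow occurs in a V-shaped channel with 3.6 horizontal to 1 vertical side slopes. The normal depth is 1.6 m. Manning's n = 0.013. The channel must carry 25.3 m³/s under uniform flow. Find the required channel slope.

S = 0.0018

For a triangular section with side slope z = 3.6: A = zy² = 3.6×1.6² = 9.216 m²; P = 2y√(1+z²) = 2×1.6×3.736 = 11.96 m.
Hydraulic radius R = A/P = 9.216/11.96 = 0.7708 m.
From Manning's equation, S = [nQ / (1 A R^(2/3))]² = [0.013 × 25.3 / (1 × 9.216 × 0.7708^(2/3))]² = 0.0018.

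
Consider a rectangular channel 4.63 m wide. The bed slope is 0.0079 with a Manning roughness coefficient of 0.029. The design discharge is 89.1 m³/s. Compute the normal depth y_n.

y_n = 4.69 m

Manning's equation rearranged: A R^(2/3) = nQ / (1·√S) = 0.029 × 89.1 / (√0.0079) = 29.07.
Try y = 5.45 m: A R^(2/3) = 34.88 — too large.
Try y = 3.88 m: A R^(2/3) = 23.01 — too small.
Try y = 4.69 m: A R^(2/3) = 29.08 — close enough.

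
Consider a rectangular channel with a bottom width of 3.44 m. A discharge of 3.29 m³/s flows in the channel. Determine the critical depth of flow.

y_c = 0.453 m

For a rectangular channel, critical depth y_c = (q²/g)^(1/3) where q = Q/b = 3.29/3.44 = 0.9564 m²/s.
So y_c = (0.9564²/9.81)^(1/3) = 0.453 m.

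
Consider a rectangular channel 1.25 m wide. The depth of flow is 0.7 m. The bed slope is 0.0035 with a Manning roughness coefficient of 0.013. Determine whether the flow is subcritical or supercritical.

Flow area A = b·y = 1.25 × 0.7 = 0.875 m². Wetted perimeter P = b + 2y = 1.25 + 2×0.7 = 2.65 m.
Hydraulic radius R = A/P = 0.875/2.65 = 0.3302 m.
V = (1/n) R^(2/3) √S = (1/0.013) × 0.3302^(2/3) × √0.0035 = 2.174 m/s. Hydraulic depth D_h = A/T = 0.875/1.25 = 0.7 m.
Froude number Fr = V/√(g·D_h) = 2.174/√(9.81×0.7) = 0.83, which is less than 1, so the flow is subcritical.

subcritical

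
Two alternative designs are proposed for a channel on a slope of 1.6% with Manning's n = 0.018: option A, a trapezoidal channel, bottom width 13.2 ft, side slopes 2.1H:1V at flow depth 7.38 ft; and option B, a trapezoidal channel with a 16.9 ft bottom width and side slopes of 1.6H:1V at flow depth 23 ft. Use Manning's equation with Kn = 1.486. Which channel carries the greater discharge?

channel B

Channel A: With bottom width b = 13.2 ft and side slope z = 2.1: A = (b + zy)y = (13.2 + 2.1×7.38)×7.38 = 211.8 ft²; P = b + 2y√(1+z²) = 13.2 + 2×7.38×2.326 = 47.53 ft. Hydraulic radius R = A/P = 211.8/47.53 = 4.456 ft. Q_A = (1.486/0.018)·211.8·4.456^(2/3)·√0.016 = 5989 ft³/s.
Channel B: With bottom width b = 16.9 ft and side slope z = 1.6: A = (b + zy)y = (16.9 + 1.6×23)×23 = 1235 ft²; P = b + 2y√(1+z²) = 16.9 + 2×23×1.887 = 103.7 ft. Hydraulic radius R = A/P = 1235/103.7 = 11.91 ft. Q_B = (1.486/0.018)·1235·11.91^(2/3)·√0.016 = 67270 ft³/s.
Q_A = 5989 ft³/s vs Q_B = 67270 ft³/s, so channel B carries more.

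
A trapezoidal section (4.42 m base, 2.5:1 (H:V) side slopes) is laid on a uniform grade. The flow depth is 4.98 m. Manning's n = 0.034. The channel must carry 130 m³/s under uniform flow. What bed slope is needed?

S = 0.00074

With bottom width b = 4.42 m and side slope z = 2.5: A = (b + zy)y = (4.42 + 2.5×4.98)×4.98 = 84.01 m²; P = b + 2y√(1+z²) = 4.42 + 2×4.98×2.693 = 31.24 m.
Hydraulic radius R = A/P = 84.01/31.24 = 2.689 m.
From Manning's equation, S = [nQ / (1 A R^(2/3))]² = [0.034 × 130 / (1 × 84.01 × 2.689^(2/3))]² = 0.00074.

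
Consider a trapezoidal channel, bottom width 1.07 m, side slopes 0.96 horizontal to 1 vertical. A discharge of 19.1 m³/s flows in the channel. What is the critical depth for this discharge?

y_c = 1.93 m

At critical depth, Q² T / (g A³) = 1, i.e. A³/T = Q²/g = 19.1²/9.81 = 37.19.
Try y = 1.49 m: A³/T = 13.16 — low.
Try y = 1.93 m: A³/T = 37.59 — ≈ 37.19.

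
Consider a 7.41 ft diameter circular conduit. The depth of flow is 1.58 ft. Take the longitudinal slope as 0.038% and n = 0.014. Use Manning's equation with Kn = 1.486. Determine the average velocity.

V = 1.99 ft/s

For a circular section of diameter D = 7.41 ft at depth y = 1.58 ft, the central angle is θ = 2 arccos(1 − 2y/D) = 1.92 rad. Then A = (D²/8)(θ − sin θ) = 6.728 ft² and P = Dθ/2 = 7.113 ft.
Hydraulic radius R = A/P = 6.728/7.113 = 0.9458 ft.
From Manning's equation, V = (1.486/n) R^(2/3) S^(1/2) = (1.486/0.014) × 0.9458^(2/3) × 0.00038^(1/2) = 1.99 ft/s.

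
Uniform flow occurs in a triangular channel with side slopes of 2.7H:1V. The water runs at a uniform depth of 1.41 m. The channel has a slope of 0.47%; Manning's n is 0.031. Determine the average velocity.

For a triangular section with side slope z = 2.7: A = zy² = 2.7×1.41² = 5.368 m²; P = 2y√(1+z²) = 2×1.41×2.879 = 8.119 m.
Hydraulic radius R = A/P = 5.368/8.119 = 0.6611 m.
From Manning's equation, V = (1/n) R^(2/3) S^(1/2) = (1/0.031) × 0.6611^(2/3) × 0.0047^(1/2) = 1.68 m/s.

V = 1.68 m/s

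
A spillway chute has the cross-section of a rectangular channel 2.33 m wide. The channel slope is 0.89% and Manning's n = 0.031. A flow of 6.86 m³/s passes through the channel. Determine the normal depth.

Manning's equation rearranged: A R^(2/3) = nQ / (1·√S) = 0.031 × 6.86 / (√0.0089) = 2.254.
Try y = 0.99 m: A R^(2/3) = 1.521 — low.
Try y = 1.47 m: A R^(2/3) = 2.57 — high.
Try y = 1.33 m: A R^(2/3) = 2.256 — matches.

y_n = 1.33 m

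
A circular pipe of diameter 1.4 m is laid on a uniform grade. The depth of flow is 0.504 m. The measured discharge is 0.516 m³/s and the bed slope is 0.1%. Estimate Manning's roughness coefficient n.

n = 0.013

For a circular section of diameter D = 1.4 m at depth y = 0.504 m, the central angle is θ = 2 arccos(1 − 2y/D) = 2.574 rad. Then A = (D²/8)(θ − sin θ) = 0.4989 m² and P = Dθ/2 = 1.802 m.
Hydraulic radius R = A/P = 0.4989/1.802 = 0.2769 m.
Rearranging Manning's equation: n = (1/Q) A R^(2/3) S^(1/2) = (1/0.516) × 0.4989 × 0.2769^(2/3) × √0.001 = 0.013.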